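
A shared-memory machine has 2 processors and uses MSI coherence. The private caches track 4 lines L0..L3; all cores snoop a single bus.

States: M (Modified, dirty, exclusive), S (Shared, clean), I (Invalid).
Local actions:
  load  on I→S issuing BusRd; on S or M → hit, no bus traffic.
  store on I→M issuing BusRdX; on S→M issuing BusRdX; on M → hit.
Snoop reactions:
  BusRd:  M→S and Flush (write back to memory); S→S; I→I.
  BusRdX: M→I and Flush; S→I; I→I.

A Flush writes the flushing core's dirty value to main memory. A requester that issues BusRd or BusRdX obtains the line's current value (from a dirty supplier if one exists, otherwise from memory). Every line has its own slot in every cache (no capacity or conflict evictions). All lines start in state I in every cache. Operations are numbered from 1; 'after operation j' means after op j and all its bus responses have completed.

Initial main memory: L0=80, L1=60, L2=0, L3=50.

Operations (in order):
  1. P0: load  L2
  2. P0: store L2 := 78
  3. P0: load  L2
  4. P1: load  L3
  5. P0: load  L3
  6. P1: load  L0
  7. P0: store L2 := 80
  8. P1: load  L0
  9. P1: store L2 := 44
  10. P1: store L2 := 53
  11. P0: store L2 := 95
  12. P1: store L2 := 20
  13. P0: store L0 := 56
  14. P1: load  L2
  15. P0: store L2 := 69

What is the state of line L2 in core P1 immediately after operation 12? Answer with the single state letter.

step 1: P0: load  L2  ⟶  SI  (L2)  txn=BusRd  M[L2]=0
step 2: P0: store L2 := 78  ⟶  MI  (L2)  txn=BusRdX  M[L2]=0
step 3: P0: load  L2  ⟶  MI  (L2)  txn=∅  M[L2]=0
step 4: P1: load  L3  ⟶  IS  (L3)  txn=BusRd  M[L3]=50
step 5: P0: load  L3  ⟶  SS  (L3)  txn=BusRd  M[L3]=50
step 6: P1: load  L0  ⟶  IS  (L0)  txn=BusRd  M[L0]=80
step 7: P0: store L2 := 80  ⟶  MI  (L2)  txn=∅  M[L2]=0
step 8: P1: load  L0  ⟶  IS  (L0)  txn=∅  M[L0]=80
step 9: P1: store L2 := 44  ⟶  IM  (L2)  txn=BusRdX+Flush  M[L2]=80
step 10: P1: store L2 := 53  ⟶  IM  (L2)  txn=∅  M[L2]=80
step 11: P0: store L2 := 95  ⟶  MI  (L2)  txn=BusRdX+Flush  M[L2]=53
step 12: P1: store L2 := 20  ⟶  IM  (L2)  txn=BusRdX+Flush  M[L2]=95
step 13: P0: store L0 := 56  ⟶  MI  (L0)  txn=BusRdX  M[L0]=80
step 14: P1: load  L2  ⟶  IM  (L2)  txn=∅  M[L2]=95
step 15: P0: store L2 := 69  ⟶  MI  (L2)  txn=BusRdX+Flush  M[L2]=20

state = M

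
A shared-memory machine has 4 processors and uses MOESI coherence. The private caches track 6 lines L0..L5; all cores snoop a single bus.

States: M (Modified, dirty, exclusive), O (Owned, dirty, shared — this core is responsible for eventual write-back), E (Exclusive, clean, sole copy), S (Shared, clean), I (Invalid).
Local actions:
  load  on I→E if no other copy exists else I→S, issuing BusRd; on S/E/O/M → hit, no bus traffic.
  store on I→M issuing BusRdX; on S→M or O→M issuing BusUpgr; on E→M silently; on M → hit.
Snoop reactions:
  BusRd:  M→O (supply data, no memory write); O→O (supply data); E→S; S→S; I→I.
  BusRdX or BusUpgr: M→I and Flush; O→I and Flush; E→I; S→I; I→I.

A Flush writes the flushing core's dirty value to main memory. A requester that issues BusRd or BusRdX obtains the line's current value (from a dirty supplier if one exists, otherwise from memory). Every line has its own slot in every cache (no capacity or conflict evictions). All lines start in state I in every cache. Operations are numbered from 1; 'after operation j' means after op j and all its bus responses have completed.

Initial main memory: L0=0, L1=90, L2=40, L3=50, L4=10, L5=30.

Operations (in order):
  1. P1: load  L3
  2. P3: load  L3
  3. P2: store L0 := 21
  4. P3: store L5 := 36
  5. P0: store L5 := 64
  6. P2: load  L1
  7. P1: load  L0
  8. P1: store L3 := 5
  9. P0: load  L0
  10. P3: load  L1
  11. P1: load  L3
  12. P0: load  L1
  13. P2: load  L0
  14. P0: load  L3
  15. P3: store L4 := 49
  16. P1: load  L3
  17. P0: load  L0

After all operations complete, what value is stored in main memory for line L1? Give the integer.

  op1 P1: load  L3 → I/E/I/I on L3; bus BusRd; mem=50
  op2 P3: load  L3 → I/S/I/S on L3; bus BusRd; mem=50
  op3 P2: store L0 := 21 → I/I/M/I on L0; bus BusRdX; mem=0
  op4 P3: store L5 := 36 → I/I/I/M on L5; bus BusRdX; mem=30
  op5 P0: store L5 := 64 → M/I/I/I on L5; bus BusRdX Flush; mem=36
  op6 P2: load  L1 → I/I/E/I on L1; bus BusRd; mem=90
  op7 P1: load  L0 → I/S/O/I on L0; bus BusRd; mem=0
  op8 P1: store L3 := 5 → I/M/I/I on L3; bus BusUpgr; mem=50
  op9 P0: load  L0 → S/S/O/I on L0; bus BusRd; mem=0
  op10 P3: load  L1 → I/I/S/S on L1; bus BusRd; mem=90
  op11 P1: load  L3 → I/M/I/I on L3; bus (none); mem=50
  op12 P0: load  L1 → S/I/S/S on L1; bus BusRd; mem=90
  op13 P2: load  L0 → S/S/O/I on L0; bus (none); mem=0
  op14 P0: load  L3 → S/O/I/I on L3; bus BusRd; mem=50
  op15 P3: store L4 := 49 → I/I/I/M on L4; bus BusRdX; mem=10
  op16 P1: load  L3 → S/O/I/I on L3; bus (none); mem=50
  op17 P0: load  L0 → S/S/O/I on L0; bus (none); mem=0

memory[L1] = 90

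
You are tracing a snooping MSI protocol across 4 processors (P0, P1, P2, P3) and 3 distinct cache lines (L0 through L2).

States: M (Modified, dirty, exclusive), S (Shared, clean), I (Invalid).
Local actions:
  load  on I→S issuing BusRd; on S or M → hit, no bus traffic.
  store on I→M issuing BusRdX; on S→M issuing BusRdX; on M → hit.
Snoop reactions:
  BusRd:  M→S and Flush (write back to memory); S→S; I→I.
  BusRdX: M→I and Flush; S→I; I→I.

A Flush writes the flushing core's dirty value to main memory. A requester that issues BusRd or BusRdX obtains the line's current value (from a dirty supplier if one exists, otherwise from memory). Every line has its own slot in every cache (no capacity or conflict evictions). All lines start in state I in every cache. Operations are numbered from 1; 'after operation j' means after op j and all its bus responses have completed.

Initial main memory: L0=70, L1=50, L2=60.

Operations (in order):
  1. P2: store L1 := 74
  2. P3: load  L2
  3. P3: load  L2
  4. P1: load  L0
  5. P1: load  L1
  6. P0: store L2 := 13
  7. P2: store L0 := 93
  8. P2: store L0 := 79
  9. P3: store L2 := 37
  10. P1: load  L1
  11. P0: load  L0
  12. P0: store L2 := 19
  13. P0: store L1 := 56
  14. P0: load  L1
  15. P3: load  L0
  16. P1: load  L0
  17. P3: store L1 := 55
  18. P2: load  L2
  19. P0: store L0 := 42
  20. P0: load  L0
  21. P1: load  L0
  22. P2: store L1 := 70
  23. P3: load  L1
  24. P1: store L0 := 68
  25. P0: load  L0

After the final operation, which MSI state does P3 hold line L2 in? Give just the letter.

state = I

step 1: P2: store L1 := 74  ⟶  IIMI  (L1)  txn=BusRdX  M[L1]=50
step 2: P3: load  L2  ⟶  IIIS  (L2)  txn=BusRd  M[L2]=60
step 3: P3: load  L2  ⟶  IIIS  (L2)  txn=∅  M[L2]=60
step 4: P1: load  L0  ⟶  ISII  (L0)  txn=BusRd  M[L0]=70
step 5: P1: load  L1  ⟶  ISSI  (L1)  txn=BusRd+Flush  M[L1]=74
step 6: P0: store L2 := 13  ⟶  MIII  (L2)  txn=BusRdX  M[L2]=60
step 7: P2: store L0 := 93  ⟶  IIMI  (L0)  txn=BusRdX  M[L0]=70
step 8: P2: store L0 := 79  ⟶  IIMI  (L0)  txn=∅  M[L0]=70
step 9: P3: store L2 := 37  ⟶  IIIM  (L2)  txn=BusRdX+Flush  M[L2]=13
step 10: P1: load  L1  ⟶  ISSI  (L1)  txn=∅  M[L1]=74
step 11: P0: load  L0  ⟶  SISI  (L0)  txn=BusRd+Flush  M[L0]=79
step 12: P0: store L2 := 19  ⟶  MIII  (L2)  txn=BusRdX+Flush  M[L2]=37
step 13: P0: store L1 := 56  ⟶  MIII  (L1)  txn=BusRdX  M[L1]=74
step 14: P0: load  L1  ⟶  MIII  (L1)  txn=∅  M[L1]=74
step 15: P3: load  L0  ⟶  SISS  (L0)  txn=BusRd  M[L0]=79
step 16: P1: load  L0  ⟶  SSSS  (L0)  txn=BusRd  M[L0]=79
step 17: P3: store L1 := 55  ⟶  IIIM  (L1)  txn=BusRdX+Flush  M[L1]=56
step 18: P2: load  L2  ⟶  SISI  (L2)  txn=BusRd+Flush  M[L2]=19
step 19: P0: store L0 := 42  ⟶  MIII  (L0)  txn=BusRdX  M[L0]=79
step 20: P0: load  L0  ⟶  MIII  (L0)  txn=∅  M[L0]=79
step 21: P1: load  L0  ⟶  SSII  (L0)  txn=BusRd+Flush  M[L0]=42
step 22: P2: store L1 := 70  ⟶  IIMI  (L1)  txn=BusRdX+Flush  M[L1]=55
step 23: P3: load  L1  ⟶  IISS  (L1)  txn=BusRd+Flush  M[L1]=70
step 24: P1: store L0 := 68  ⟶  IMII  (L0)  txn=BusRdX  M[L0]=42
step 25: P0: load  L0  ⟶  SSII  (L0)  txn=BusRd+Flush  M[L0]=68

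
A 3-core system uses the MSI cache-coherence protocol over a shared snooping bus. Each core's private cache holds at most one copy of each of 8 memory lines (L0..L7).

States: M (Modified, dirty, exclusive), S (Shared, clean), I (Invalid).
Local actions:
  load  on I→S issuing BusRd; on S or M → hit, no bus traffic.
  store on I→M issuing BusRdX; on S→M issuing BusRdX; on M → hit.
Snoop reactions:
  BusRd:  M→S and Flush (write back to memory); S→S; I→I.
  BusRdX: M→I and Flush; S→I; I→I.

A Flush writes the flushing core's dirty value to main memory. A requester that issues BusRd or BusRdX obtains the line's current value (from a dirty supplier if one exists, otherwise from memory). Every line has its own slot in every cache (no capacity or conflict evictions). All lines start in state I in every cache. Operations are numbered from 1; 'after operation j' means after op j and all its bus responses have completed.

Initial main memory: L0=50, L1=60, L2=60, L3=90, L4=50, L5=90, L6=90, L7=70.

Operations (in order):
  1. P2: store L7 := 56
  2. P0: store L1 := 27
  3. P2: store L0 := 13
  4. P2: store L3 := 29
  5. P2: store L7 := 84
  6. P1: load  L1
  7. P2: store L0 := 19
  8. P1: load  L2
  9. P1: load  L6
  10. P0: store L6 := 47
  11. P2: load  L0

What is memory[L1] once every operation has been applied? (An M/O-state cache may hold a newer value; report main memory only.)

  op1 P2: store L7 := 56 → I/I/M on L7; bus BusRdX; mem=70
  op2 P0: store L1 := 27 → M/I/I on L1; bus BusRdX; mem=60
  op3 P2: store L0 := 13 → I/I/M on L0; bus BusRdX; mem=50
  op4 P2: store L3 := 29 → I/I/M on L3; bus BusRdX; mem=90
  op5 P2: store L7 := 84 → I/I/M on L7; bus (none); mem=70
  op6 P1: load  L1 → S/S/I on L1; bus BusRd Flush; mem=27
  op7 P2: store L0 := 19 → I/I/M on L0; bus (none); mem=50
  op8 P1: load  L2 → I/S/I on L2; bus BusRd; mem=60
  op9 P1: load  L6 → I/S/I on L6; bus BusRd; mem=90
  op10 P0: store L6 := 47 → M/I/I on L6; bus BusRdX; mem=90
  op11 P2: load  L0 → I/I/M on L0; bus (none); mem=50

memory[L1] = 27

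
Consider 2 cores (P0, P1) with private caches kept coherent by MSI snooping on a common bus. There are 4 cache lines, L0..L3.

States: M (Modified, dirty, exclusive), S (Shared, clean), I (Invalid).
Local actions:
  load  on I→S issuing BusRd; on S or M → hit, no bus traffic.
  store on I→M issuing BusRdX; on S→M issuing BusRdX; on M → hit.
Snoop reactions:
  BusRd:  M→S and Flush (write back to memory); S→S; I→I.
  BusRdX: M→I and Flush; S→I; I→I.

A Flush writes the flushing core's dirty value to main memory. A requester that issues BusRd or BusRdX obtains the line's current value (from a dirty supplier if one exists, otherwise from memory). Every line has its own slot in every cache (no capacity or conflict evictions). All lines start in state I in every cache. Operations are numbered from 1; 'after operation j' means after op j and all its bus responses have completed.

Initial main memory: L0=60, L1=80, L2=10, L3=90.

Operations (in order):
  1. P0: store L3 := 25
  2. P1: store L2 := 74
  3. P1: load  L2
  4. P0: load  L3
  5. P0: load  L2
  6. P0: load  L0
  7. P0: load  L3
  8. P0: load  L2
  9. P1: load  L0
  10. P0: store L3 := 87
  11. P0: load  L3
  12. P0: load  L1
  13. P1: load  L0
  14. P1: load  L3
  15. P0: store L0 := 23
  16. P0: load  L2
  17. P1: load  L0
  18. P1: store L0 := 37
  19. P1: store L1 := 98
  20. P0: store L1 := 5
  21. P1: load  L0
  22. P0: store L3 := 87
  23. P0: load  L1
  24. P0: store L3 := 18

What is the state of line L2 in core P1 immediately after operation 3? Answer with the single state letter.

state = M

  op1 P0: store L3 := 25 → M/I on L3; bus BusRdX; mem=90
  op2 P1: store L2 := 74 → I/M on L2; bus BusRdX; mem=10
  op3 P1: load  L2 → I/M on L2; bus (none); mem=10
  op4 P0: load  L3 → M/I on L3; bus (none); mem=90
  op5 P0: load  L2 → S/S on L2; bus BusRd Flush; mem=74
  op6 P0: load  L0 → S/I on L0; bus BusRd; mem=60
  op7 P0: load  L3 → M/I on L3; bus (none); mem=90
  op8 P0: load  L2 → S/S on L2; bus (none); mem=74
  op9 P1: load  L0 → S/S on L0; bus BusRd; mem=60
  op10 P0: store L3 := 87 → M/I on L3; bus (none); mem=90
  op11 P0: load  L3 → M/I on L3; bus (none); mem=90
  op12 P0: load  L1 → S/I on L1; bus BusRd; mem=80
  op13 P1: load  L0 → S/S on L0; bus (none); mem=60
  op14 P1: load  L3 → S/S on L3; bus BusRd Flush; mem=87
  op15 P0: store L0 := 23 → M/I on L0; bus BusRdX; mem=60
  op16 P0: load  L2 → S/S on L2; bus (none); mem=74
  op17 P1: load  L0 → S/S on L0; bus BusRd Flush; mem=23
  op18 P1: store L0 := 37 → I/M on L0; bus BusRdX; mem=23
  op19 P1: store L1 := 98 → I/M on L1; bus BusRdX; mem=80
  op20 P0: store L1 := 5 → M/I on L1; bus BusRdX Flush; mem=98
  op21 P1: load  L0 → I/M on L0; bus (none); mem=23
  op22 P0: store L3 := 87 → M/I on L3; bus BusRdX; mem=87
  op23 P0: load  L1 → M/I on L1; bus (none); mem=98
  op24 P0: store L3 := 18 → M/I on L3; bus (none); mem=87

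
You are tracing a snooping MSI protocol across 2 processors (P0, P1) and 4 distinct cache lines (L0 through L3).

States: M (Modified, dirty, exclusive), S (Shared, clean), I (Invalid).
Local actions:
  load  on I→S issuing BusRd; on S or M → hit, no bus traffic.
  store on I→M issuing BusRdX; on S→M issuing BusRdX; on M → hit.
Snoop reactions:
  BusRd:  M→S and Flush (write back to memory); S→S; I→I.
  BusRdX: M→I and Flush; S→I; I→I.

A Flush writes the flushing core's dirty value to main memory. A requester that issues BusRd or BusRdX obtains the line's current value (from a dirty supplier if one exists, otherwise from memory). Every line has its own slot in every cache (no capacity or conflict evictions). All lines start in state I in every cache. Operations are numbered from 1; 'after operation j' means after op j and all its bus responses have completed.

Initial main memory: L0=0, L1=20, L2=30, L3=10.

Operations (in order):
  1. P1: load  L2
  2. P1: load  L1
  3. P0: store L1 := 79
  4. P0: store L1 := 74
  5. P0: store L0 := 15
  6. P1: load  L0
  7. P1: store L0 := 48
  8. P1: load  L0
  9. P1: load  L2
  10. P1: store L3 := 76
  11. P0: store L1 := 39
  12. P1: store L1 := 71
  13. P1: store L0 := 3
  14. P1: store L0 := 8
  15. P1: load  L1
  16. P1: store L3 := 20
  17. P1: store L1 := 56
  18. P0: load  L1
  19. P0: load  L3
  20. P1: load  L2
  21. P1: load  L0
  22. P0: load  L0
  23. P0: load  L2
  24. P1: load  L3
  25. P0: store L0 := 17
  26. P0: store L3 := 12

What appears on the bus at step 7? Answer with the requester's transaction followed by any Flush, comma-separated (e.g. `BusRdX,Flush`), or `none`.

bus = BusRdX

1. P1: load  L2  bus=[BusRd]  L2: P0=I P1=S  mem[L2]=30
2. P1: load  L1  bus=[BusRd]  L1: P0=I P1=S  mem[L1]=20
3. P0: store L1 := 79  bus=[BusRdX]  L1: P0=M P1=I  mem[L1]=20
4. P0: store L1 := 74  bus=[-]  L1: P0=M P1=I  mem[L1]=20
5. P0: store L0 := 15  bus=[BusRdX]  L0: P0=M P1=I  mem[L0]=0
6. P1: load  L0  bus=[BusRd,Flush]  L0: P0=S P1=S  mem[L0]=15
7. P1: store L0 := 48  bus=[BusRdX]  L0: P0=I P1=M  mem[L0]=15
8. P1: load  L0  bus=[-]  L0: P0=I P1=M  mem[L0]=15
9. P1: load  L2  bus=[-]  L2: P0=I P1=S  mem[L2]=30
10. P1: store L3 := 76  bus=[BusRdX]  L3: P0=I P1=M  mem[L3]=10
11. P0: store L1 := 39  bus=[-]  L1: P0=M P1=I  mem[L1]=20
12. P1: store L1 := 71  bus=[BusRdX,Flush]  L1: P0=I P1=M  mem[L1]=39
13. P1: store L0 := 3  bus=[-]  L0: P0=I P1=M  mem[L0]=15
14. P1: store L0 := 8  bus=[-]  L0: P0=I P1=M  mem[L0]=15
15. P1: load  L1  bus=[-]  L1: P0=I P1=M  mem[L1]=39
16. P1: store L3 := 20  bus=[-]  L3: P0=I P1=M  mem[L3]=10
17. P1: store L1 := 56  bus=[-]  L1: P0=I P1=M  mem[L1]=39
18. P0: load  L1  bus=[BusRd,Flush]  L1: P0=S P1=S  mem[L1]=56
19. P0: load  L3  bus=[BusRd,Flush]  L3: P0=S P1=S  mem[L3]=20
20. P1: load  L2  bus=[-]  L2: P0=I P1=S  mem[L2]=30
21. P1: load  L0  bus=[-]  L0: P0=I P1=M  mem[L0]=15
22. P0: load  L0  bus=[BusRd,Flush]  L0: P0=S P1=S  mem[L0]=8
23. P0: load  L2  bus=[BusRd]  L2: P0=S P1=S  mem[L2]=30
24. P1: load  L3  bus=[-]  L3: P0=S P1=S  mem[L3]=20
25. P0: store L0 := 17  bus=[BusRdX]  L0: P0=M P1=I  mem[L0]=8
26. P0: store L3 := 12  bus=[BusRdX]  L3: P0=M P1=I  mem[L3]=20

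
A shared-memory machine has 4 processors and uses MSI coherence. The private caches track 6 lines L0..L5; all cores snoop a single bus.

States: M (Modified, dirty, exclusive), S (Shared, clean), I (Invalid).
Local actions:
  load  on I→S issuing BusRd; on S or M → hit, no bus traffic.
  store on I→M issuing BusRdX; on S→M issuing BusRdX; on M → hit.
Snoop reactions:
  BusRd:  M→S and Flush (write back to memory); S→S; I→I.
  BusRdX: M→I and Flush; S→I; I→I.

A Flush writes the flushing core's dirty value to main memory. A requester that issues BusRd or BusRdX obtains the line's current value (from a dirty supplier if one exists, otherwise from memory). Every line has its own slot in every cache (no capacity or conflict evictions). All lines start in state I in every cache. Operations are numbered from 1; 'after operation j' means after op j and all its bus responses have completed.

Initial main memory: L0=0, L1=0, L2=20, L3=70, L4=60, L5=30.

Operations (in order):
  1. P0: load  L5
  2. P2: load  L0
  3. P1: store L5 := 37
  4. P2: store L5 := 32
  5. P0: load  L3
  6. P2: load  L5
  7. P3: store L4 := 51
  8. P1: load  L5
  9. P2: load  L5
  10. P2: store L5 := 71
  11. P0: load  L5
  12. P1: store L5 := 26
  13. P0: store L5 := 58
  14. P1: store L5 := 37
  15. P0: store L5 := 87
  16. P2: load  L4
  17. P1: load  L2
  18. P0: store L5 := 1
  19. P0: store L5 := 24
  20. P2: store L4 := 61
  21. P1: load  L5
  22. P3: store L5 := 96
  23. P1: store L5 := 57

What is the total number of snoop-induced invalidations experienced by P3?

step 1: P0: load  L5  ⟶  SIII  (L5)  txn=BusRd  M[L5]=30
step 2: P2: load  L0  ⟶  IISI  (L0)  txn=BusRd  M[L0]=0
step 3: P1: store L5 := 37  ⟶  IMII  (L5)  txn=BusRdX  M[L5]=30
step 4: P2: store L5 := 32  ⟶  IIMI  (L5)  txn=BusRdX+Flush  M[L5]=37
step 5: P0: load  L3  ⟶  SIII  (L3)  txn=BusRd  M[L3]=70
step 6: P2: load  L5  ⟶  IIMI  (L5)  txn=∅  M[L5]=37
step 7: P3: store L4 := 51  ⟶  IIIM  (L4)  txn=BusRdX  M[L4]=60
step 8: P1: load  L5  ⟶  ISSI  (L5)  txn=BusRd+Flush  M[L5]=32
step 9: P2: load  L5  ⟶  ISSI  (L5)  txn=∅  M[L5]=32
step 10: P2: store L5 := 71  ⟶  IIMI  (L5)  txn=BusRdX  M[L5]=32
step 11: P0: load  L5  ⟶  SISI  (L5)  txn=BusRd+Flush  M[L5]=71
step 12: P1: store L5 := 26  ⟶  IMII  (L5)  txn=BusRdX  M[L5]=71
step 13: P0: store L5 := 58  ⟶  MIII  (L5)  txn=BusRdX+Flush  M[L5]=26
step 14: P1: store L5 := 37  ⟶  IMII  (L5)  txn=BusRdX+Flush  M[L5]=58
step 15: P0: store L5 := 87  ⟶  MIII  (L5)  txn=BusRdX+Flush  M[L5]=37
step 16: P2: load  L4  ⟶  IISS  (L4)  txn=BusRd+Flush  M[L4]=51
step 17: P1: load  L2  ⟶  ISII  (L2)  txn=BusRd  M[L2]=20
step 18: P0: store L5 := 1  ⟶  MIII  (L5)  txn=∅  M[L5]=37
step 19: P0: store L5 := 24  ⟶  MIII  (L5)  txn=∅  M[L5]=37
step 20: P2: store L4 := 61  ⟶  IIMI  (L4)  txn=BusRdX  M[L4]=51
step 21: P1: load  L5  ⟶  SSII  (L5)  txn=BusRd+Flush  M[L5]=24
step 22: P3: store L5 := 96  ⟶  IIIM  (L5)  txn=BusRdX  M[L5]=24
step 23: P1: store L5 := 57  ⟶  IMII  (L5)  txn=BusRdX+Flush  M[L5]=96

invalidations = 2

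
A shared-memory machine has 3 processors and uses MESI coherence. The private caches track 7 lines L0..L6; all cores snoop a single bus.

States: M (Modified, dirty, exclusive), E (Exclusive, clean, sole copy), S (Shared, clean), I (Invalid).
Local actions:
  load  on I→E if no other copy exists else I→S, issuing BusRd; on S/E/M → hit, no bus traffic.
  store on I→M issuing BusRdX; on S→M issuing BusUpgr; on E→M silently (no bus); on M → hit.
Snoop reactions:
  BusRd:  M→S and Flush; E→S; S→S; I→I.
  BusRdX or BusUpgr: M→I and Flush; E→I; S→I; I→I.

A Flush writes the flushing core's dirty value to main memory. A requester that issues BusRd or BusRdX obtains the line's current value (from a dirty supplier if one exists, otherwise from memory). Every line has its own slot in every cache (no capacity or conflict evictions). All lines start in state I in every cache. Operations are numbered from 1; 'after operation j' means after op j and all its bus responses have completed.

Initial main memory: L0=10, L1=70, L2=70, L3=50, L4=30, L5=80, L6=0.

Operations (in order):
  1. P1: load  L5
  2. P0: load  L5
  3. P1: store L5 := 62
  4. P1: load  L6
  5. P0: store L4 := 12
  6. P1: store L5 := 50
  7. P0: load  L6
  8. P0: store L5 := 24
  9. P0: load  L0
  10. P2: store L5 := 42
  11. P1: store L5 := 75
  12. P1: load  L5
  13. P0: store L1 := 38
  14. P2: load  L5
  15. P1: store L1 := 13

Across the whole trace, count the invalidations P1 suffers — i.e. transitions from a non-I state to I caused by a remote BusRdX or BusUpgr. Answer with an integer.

invalidations = 1

[1] P1: load  L5 | P0:I, P1:E(80), P2:I | bus: BusRd
[2] P0: load  L5 | P0:S(80), P1:S(80), P2:I | bus: BusRd
[3] P1: store L5 := 62 | P0:I, P1:M(62), P2:I | bus: BusUpgr
[4] P1: load  L6 | P0:I, P1:E(0), P2:I | bus: BusRd
[5] P0: store L4 := 12 | P0:M(12), P1:I, P2:I | bus: BusRdX
[6] P1: store L5 := 50 | P0:I, P1:M(50), P2:I | bus: none
[7] P0: load  L6 | P0:S(0), P1:S(0), P2:I | bus: BusRd
[8] P0: store L5 := 24 | P0:M(24), P1:I, P2:I | bus: BusRdX,Flush
[9] P0: load  L0 | P0:E(10), P1:I, P2:I | bus: BusRd
[10] P2: store L5 := 42 | P0:I, P1:I, P2:M(42) | bus: BusRdX,Flush
[11] P1: store L5 := 75 | P0:I, P1:M(75), P2:I | bus: BusRdX,Flush
[12] P1: load  L5 | P0:I, P1:M(75), P2:I | bus: none
[13] P0: store L1 := 38 | P0:M(38), P1:I, P2:I | bus: BusRdX
[14] P2: load  L5 | P0:I, P1:S(75), P2:S(75) | bus: BusRd,Flush
[15] P1: store L1 := 13 | P0:I, P1:M(13), P2:I | bus: BusRdX,Flush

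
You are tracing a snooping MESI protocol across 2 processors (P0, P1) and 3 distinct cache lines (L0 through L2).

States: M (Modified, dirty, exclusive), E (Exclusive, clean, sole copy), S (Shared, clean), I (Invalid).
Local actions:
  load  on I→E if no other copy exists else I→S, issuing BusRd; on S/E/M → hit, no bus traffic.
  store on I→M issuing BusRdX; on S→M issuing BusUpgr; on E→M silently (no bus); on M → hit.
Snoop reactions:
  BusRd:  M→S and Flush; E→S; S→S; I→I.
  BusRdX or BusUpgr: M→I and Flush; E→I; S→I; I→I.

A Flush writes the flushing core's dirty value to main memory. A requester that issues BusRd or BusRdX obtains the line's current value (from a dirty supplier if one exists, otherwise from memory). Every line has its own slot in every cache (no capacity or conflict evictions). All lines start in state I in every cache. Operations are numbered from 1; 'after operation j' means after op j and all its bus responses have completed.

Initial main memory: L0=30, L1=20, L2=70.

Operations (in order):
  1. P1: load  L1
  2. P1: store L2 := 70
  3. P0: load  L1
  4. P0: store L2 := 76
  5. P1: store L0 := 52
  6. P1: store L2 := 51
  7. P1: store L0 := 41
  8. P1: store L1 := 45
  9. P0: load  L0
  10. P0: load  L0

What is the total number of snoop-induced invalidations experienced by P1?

invalidations = 1

  op1 P1: load  L1 → I/E on L1; bus BusRd; mem=20
  op2 P1: store L2 := 70 → I/M on L2; bus BusRdX; mem=70
  op3 P0: load  L1 → S/S on L1; bus BusRd; mem=20
  op4 P0: store L2 := 76 → M/I on L2; bus BusRdX Flush; mem=70
  op5 P1: store L0 := 52 → I/M on L0; bus BusRdX; mem=30
  op6 P1: store L2 := 51 → I/M on L2; bus BusRdX Flush; mem=76
  op7 P1: store L0 := 41 → I/M on L0; bus (none); mem=30
  op8 P1: store L1 := 45 → I/M on L1; bus BusUpgr; mem=20
  op9 P0: load  L0 → S/S on L0; bus BusRd Flush; mem=41
  op10 P0: load  L0 → S/S on L0; bus (none); mem=41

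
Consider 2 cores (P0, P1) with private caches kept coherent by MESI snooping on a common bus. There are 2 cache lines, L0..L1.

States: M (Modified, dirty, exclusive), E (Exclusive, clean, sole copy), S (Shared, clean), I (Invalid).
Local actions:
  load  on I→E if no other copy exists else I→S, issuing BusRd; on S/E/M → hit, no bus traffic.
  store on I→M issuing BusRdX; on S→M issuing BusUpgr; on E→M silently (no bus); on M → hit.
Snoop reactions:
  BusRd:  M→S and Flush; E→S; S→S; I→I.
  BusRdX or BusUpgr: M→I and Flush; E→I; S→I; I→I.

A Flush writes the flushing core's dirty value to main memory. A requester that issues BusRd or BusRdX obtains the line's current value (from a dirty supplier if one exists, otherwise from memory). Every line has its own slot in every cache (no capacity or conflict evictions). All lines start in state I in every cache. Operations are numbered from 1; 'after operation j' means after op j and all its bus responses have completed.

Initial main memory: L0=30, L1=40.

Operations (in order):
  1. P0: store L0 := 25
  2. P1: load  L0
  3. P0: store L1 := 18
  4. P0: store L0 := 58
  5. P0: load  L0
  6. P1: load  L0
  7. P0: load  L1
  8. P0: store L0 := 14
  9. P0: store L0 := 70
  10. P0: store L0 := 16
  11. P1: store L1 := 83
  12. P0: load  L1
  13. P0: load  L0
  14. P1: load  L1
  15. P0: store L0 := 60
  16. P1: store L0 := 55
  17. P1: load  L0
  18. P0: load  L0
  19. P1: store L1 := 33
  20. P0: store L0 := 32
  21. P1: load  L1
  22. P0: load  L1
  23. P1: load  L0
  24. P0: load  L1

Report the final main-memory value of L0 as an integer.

step 1: P0: store L0 := 25  ⟶  MI  (L0)  txn=BusRdX  M[L0]=30
step 2: P1: load  L0  ⟶  SS  (L0)  txn=BusRd+Flush  M[L0]=25
step 3: P0: store L1 := 18  ⟶  MI  (L1)  txn=BusRdX  M[L1]=40
step 4: P0: store L0 := 58  ⟶  MI  (L0)  txn=BusUpgr  M[L0]=25
step 5: P0: load  L0  ⟶  MI  (L0)  txn=∅  M[L0]=25
step 6: P1: load  L0  ⟶  SS  (L0)  txn=BusRd+Flush  M[L0]=58
step 7: P0: load  L1  ⟶  MI  (L1)  txn=∅  M[L1]=40
step 8: P0: store L0 := 14  ⟶  MI  (L0)  txn=BusUpgr  M[L0]=58
step 9: P0: store L0 := 70  ⟶  MI  (L0)  txn=∅  M[L0]=58
step 10: P0: store L0 := 16  ⟶  MI  (L0)  txn=∅  M[L0]=58
step 11: P1: store L1 := 83  ⟶  IM  (L1)  txn=BusRdX+Flush  M[L1]=18
step 12: P0: load  L1  ⟶  SS  (L1)  txn=BusRd+Flush  M[L1]=83
step 13: P0: load  L0  ⟶  MI  (L0)  txn=∅  M[L0]=58
step 14: P1: load  L1  ⟶  SS  (L1)  txn=∅  M[L1]=83
step 15: P0: store L0 := 60  ⟶  MI  (L0)  txn=∅  M[L0]=58
step 16: P1: store L0 := 55  ⟶  IM  (L0)  txn=BusRdX+Flush  M[L0]=60
step 17: P1: load  L0  ⟶  IM  (L0)  txn=∅  M[L0]=60
step 18: P0: load  L0  ⟶  SS  (L0)  txn=BusRd+Flush  M[L0]=55
step 19: P1: store L1 := 33  ⟶  IM  (L1)  txn=BusUpgr  M[L1]=83
step 20: P0: store L0 := 32  ⟶  MI  (L0)  txn=BusUpgr  M[L0]=55
step 21: P1: load  L1  ⟶  IM  (L1)  txn=∅  M[L1]=83
step 22: P0: load  L1  ⟶  SS  (L1)  txn=BusRd+Flush  M[L1]=33
step 23: P1: load  L0  ⟶  SS  (L0)  txn=BusRd+Flush  M[L0]=32
step 24: P0: load  L1  ⟶  SS  (L1)  txn=∅  M[L1]=33

memory[L0] = 32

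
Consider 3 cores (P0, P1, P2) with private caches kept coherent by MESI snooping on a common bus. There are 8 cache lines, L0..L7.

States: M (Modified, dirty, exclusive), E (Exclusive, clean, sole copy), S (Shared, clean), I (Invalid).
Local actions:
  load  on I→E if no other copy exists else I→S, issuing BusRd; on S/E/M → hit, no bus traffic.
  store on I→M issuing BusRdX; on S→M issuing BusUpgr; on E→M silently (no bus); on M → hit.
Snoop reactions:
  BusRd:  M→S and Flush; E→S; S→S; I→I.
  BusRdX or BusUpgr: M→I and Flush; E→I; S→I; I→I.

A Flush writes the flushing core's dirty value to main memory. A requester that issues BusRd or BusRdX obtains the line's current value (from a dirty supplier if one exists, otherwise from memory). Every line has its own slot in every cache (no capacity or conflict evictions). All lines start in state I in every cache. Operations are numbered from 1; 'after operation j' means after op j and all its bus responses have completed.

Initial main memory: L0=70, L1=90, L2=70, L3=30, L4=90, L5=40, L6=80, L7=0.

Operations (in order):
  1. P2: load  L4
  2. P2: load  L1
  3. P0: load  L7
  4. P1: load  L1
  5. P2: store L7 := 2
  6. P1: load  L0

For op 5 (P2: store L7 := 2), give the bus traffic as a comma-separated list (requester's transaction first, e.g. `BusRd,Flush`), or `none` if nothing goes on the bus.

[1] P2: load  L4 | P0:I, P1:I, P2:E(90) | bus: BusRd
[2] P2: load  L1 | P0:I, P1:I, P2:E(90) | bus: BusRd
[3] P0: load  L7 | P0:E(0), P1:I, P2:I | bus: BusRd
[4] P1: load  L1 | P0:I, P1:S(90), P2:S(90) | bus: BusRd
[5] P2: store L7 := 2 | P0:I, P1:I, P2:M(2) | bus: BusRdX
[6] P1: load  L0 | P0:I, P1:E(70), P2:I | bus: BusRd

bus = BusRdX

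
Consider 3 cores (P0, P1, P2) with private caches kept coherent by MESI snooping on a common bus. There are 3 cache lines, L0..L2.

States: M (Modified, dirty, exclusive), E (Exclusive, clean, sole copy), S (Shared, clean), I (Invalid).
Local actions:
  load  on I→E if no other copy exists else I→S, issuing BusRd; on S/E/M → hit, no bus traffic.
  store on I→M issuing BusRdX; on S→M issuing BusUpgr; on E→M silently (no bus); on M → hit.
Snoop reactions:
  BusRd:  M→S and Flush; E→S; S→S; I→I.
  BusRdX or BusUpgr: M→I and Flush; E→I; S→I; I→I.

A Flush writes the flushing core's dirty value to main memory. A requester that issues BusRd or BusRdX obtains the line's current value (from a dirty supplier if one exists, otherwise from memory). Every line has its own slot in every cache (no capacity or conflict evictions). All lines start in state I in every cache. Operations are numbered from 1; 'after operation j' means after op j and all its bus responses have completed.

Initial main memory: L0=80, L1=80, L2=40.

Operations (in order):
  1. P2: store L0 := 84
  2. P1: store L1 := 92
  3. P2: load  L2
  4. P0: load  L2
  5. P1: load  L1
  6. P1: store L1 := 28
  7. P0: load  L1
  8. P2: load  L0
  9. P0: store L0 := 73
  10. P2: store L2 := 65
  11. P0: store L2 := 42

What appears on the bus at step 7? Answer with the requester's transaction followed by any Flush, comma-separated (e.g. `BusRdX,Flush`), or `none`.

bus = BusRd,Flush

[1] P2: store L0 := 84 | P0:I, P1:I, P2:M(84) | bus: BusRdX
[2] P1: store L1 := 92 | P0:I, P1:M(92), P2:I | bus: BusRdX
[3] P2: load  L2 | P0:I, P1:I, P2:E(40) | bus: BusRd
[4] P0: load  L2 | P0:S(40), P1:I, P2:S(40) | bus: BusRd
[5] P1: load  L1 | P0:I, P1:M(92), P2:I | bus: none
[6] P1: store L1 := 28 | P0:I, P1:M(28), P2:I | bus: none
[7] P0: load  L1 | P0:S(28), P1:S(28), P2:I | bus: BusRd,Flush
[8] P2: load  L0 | P0:I, P1:I, P2:M(84) | bus: none
[9] P0: store L0 := 73 | P0:M(73), P1:I, P2:I | bus: BusRdX,Flush
[10] P2: store L2 := 65 | P0:I, P1:I, P2:M(65) | bus: BusUpgr
[11] P0: store L2 := 42 | P0:M(42), P1:I, P2:I | bus: BusRdX,Flush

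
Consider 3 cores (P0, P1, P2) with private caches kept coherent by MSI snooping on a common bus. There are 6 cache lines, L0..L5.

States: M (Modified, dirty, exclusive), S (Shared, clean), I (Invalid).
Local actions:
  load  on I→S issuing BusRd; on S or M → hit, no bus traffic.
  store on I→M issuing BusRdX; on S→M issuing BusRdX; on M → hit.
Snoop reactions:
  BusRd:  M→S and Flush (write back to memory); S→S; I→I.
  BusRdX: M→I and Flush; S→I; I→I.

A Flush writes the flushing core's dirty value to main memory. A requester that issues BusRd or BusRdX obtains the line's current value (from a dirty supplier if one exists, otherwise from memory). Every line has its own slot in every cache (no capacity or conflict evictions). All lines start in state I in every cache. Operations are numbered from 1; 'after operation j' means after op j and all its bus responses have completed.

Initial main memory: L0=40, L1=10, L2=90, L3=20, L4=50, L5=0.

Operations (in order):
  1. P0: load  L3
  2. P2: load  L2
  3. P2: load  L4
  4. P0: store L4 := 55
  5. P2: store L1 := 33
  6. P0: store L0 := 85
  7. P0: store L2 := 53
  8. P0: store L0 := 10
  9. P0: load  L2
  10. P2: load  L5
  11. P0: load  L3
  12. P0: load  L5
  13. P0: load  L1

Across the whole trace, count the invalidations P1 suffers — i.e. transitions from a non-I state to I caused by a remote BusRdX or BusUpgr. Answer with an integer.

  op1 P0: load  L3 → S/I/I on L3; bus BusRd; mem=20
  op2 P2: load  L2 → I/I/S on L2; bus BusRd; mem=90
  op3 P2: load  L4 → I/I/S on L4; bus BusRd; mem=50
  op4 P0: store L4 := 55 → M/I/I on L4; bus BusRdX; mem=50
  op5 P2: store L1 := 33 → I/I/M on L1; bus BusRdX; mem=10
  op6 P0: store L0 := 85 → M/I/I on L0; bus BusRdX; mem=40
  op7 P0: store L2 := 53 → M/I/I on L2; bus BusRdX; mem=90
  op8 P0: store L0 := 10 → M/I/I on L0; bus (none); mem=40
  op9 P0: load  L2 → M/I/I on L2; bus (none); mem=90
  op10 P2: load  L5 → I/I/S on L5; bus BusRd; mem=0
  op11 P0: load  L3 → S/I/I on L3; bus (none); mem=20
  op12 P0: load  L5 → S/I/S on L5; bus BusRd; mem=0
  op13 P0: load  L1 → S/I/S on L1; bus BusRd Flush; mem=33

invalidations = 0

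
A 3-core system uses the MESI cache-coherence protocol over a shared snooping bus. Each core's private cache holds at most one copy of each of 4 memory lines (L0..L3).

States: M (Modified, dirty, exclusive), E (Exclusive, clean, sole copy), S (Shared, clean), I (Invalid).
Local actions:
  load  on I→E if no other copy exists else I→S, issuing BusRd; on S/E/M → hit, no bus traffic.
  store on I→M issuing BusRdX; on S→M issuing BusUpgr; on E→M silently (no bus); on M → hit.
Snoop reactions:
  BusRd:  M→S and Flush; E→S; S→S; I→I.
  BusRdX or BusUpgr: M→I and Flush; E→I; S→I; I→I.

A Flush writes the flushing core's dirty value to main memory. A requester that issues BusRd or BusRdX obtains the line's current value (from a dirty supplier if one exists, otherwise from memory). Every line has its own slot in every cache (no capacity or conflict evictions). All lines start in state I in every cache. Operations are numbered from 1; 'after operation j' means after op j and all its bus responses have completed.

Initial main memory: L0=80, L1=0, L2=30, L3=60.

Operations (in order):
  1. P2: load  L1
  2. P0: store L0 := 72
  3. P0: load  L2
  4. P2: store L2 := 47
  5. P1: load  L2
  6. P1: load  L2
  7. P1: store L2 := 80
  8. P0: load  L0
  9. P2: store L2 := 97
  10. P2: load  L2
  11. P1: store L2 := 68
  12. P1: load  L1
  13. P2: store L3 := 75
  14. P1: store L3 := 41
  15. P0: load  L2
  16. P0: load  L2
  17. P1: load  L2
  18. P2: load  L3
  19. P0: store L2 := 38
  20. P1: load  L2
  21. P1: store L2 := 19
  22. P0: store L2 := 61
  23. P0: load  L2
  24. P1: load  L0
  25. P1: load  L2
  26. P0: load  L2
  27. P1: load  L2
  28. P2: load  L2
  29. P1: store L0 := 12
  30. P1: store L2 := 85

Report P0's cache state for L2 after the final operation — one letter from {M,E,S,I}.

state = I

step 1: P2: load  L1  ⟶  IIE  (L1)  txn=BusRd  M[L1]=0
step 2: P0: store L0 := 72  ⟶  MII  (L0)  txn=BusRdX  M[L0]=80
step 3: P0: load  L2  ⟶  EII  (L2)  txn=BusRd  M[L2]=30
step 4: P2: store L2 := 47  ⟶  IIM  (L2)  txn=BusRdX  M[L2]=30
step 5: P1: load  L2  ⟶  ISS  (L2)  txn=BusRd+Flush  M[L2]=47
step 6: P1: load  L2  ⟶  ISS  (L2)  txn=∅  M[L2]=47
step 7: P1: store L2 := 80  ⟶  IMI  (L2)  txn=BusUpgr  M[L2]=47
step 8: P0: load  L0  ⟶  MII  (L0)  txn=∅  M[L0]=80
step 9: P2: store L2 := 97  ⟶  IIM  (L2)  txn=BusRdX+Flush  M[L2]=80
step 10: P2: load  L2  ⟶  IIM  (L2)  txn=∅  M[L2]=80
step 11: P1: store L2 := 68  ⟶  IMI  (L2)  txn=BusRdX+Flush  M[L2]=97
step 12: P1: load  L1  ⟶  ISS  (L1)  txn=BusRd  M[L1]=0
step 13: P2: store L3 := 75  ⟶  IIM  (L3)  txn=BusRdX  M[L3]=60
step 14: P1: store L3 := 41  ⟶  IMI  (L3)  txn=BusRdX+Flush  M[L3]=75
step 15: P0: load  L2  ⟶  SSI  (L2)  txn=BusRd+Flush  M[L2]=68
step 16: P0: load  L2  ⟶  SSI  (L2)  txn=∅  M[L2]=68
step 17: P1: load  L2  ⟶  SSI  (L2)  txn=∅  M[L2]=68
step 18: P2: load  L3  ⟶  ISS  (L3)  txn=BusRd+Flush  M[L3]=41
step 19: P0: store L2 := 38  ⟶  MII  (L2)  txn=BusUpgr  M[L2]=68
step 20: P1: load  L2  ⟶  SSI  (L2)  txn=BusRd+Flush  M[L2]=38
step 21: P1: store L2 := 19  ⟶  IMI  (L2)  txn=BusUpgr  M[L2]=38
step 22: P0: store L2 := 61  ⟶  MII  (L2)  txn=BusRdX+Flush  M[L2]=19
step 23: P0: load  L2  ⟶  MII  (L2)  txn=∅  M[L2]=19
step 24: P1: load  L0  ⟶  SSI  (L0)  txn=BusRd+Flush  M[L0]=72
step 25: P1: load  L2  ⟶  SSI  (L2)  txn=BusRd+Flush  M[L2]=61
step 26: P0: load  L2  ⟶  SSI  (L2)  txn=∅  M[L2]=61
step 27: P1: load  L2  ⟶  SSI  (L2)  txn=∅  M[L2]=61
step 28: P2: load  L2  ⟶  SSS  (L2)  txn=BusRd  M[L2]=61
step 29: P1: store L0 := 12  ⟶  IMI  (L0)  txn=BusUpgr  M[L0]=72
step 30: P1: store L2 := 85  ⟶  IMI  (L2)  txn=BusUpgr  M[L2]=61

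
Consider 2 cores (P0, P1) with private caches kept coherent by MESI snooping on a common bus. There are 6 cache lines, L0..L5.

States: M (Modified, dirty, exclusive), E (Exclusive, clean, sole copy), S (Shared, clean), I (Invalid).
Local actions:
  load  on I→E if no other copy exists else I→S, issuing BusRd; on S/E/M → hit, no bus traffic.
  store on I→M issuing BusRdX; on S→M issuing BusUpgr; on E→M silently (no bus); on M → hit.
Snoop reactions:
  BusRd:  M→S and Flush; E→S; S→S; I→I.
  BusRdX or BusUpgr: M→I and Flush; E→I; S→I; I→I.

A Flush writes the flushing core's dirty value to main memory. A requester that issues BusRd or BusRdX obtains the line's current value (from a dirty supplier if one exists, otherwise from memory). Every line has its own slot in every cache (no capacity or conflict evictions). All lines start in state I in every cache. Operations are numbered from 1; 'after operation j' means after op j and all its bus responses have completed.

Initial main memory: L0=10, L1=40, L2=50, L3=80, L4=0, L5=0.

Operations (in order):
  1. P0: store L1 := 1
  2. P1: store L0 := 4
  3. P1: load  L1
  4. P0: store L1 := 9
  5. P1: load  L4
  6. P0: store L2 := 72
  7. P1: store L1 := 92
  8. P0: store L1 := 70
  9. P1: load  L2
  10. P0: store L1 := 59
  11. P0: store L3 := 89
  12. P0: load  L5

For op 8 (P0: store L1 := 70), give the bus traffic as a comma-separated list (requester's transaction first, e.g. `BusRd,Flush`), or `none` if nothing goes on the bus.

bus = BusRdX,Flush

[1] P0: store L1 := 1 | P0:M(1), P1:I | bus: BusRdX
[2] P1: store L0 := 4 | P0:I, P1:M(4) | bus: BusRdX
[3] P1: load  L1 | P0:S(1), P1:S(1) | bus: BusRd,Flush
[4] P0: store L1 := 9 | P0:M(9), P1:I | bus: BusUpgr
[5] P1: load  L4 | P0:I, P1:E(0) | bus: BusRd
[6] P0: store L2 := 72 | P0:M(72), P1:I | bus: BusRdX
[7] P1: store L1 := 92 | P0:I, P1:M(92) | bus: BusRdX,Flush
[8] P0: store L1 := 70 | P0:M(70), P1:I | bus: BusRdX,Flush
[9] P1: load  L2 | P0:S(72), P1:S(72) | bus: BusRd,Flush
[10] P0: store L1 := 59 | P0:M(59), P1:I | bus: none
[11] P0: store L3 := 89 | P0:M(89), P1:I | bus: BusRdX
[12] P0: load  L5 | P0:E(0), P1:I | bus: BusRd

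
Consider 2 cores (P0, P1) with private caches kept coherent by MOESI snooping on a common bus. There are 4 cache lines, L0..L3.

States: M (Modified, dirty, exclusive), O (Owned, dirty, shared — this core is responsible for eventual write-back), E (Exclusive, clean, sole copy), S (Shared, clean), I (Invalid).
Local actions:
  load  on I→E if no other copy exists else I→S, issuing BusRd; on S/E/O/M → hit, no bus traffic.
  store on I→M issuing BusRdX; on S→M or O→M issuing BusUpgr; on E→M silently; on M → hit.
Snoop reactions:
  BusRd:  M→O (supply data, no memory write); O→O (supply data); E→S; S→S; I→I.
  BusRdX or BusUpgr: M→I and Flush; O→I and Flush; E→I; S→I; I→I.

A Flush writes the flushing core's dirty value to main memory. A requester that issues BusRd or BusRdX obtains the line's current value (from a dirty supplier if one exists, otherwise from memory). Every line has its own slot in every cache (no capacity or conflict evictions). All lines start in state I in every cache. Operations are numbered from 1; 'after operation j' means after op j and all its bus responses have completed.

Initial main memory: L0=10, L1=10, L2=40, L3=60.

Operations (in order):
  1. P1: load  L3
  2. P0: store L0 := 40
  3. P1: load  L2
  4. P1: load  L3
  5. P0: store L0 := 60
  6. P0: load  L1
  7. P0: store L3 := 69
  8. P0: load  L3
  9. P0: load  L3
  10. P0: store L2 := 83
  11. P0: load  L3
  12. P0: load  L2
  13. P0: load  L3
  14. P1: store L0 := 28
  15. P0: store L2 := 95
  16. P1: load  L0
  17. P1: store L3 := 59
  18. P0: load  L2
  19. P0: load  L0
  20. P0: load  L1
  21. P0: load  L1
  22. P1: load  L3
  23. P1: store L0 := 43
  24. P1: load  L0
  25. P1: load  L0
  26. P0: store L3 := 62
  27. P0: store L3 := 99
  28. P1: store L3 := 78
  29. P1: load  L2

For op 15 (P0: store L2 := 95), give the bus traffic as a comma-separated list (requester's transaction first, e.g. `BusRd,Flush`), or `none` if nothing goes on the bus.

step 1: P1: load  L3  ⟶  IE  (L3)  txn=BusRd  M[L3]=60
step 2: P0: store L0 := 40  ⟶  MI  (L0)  txn=BusRdX  M[L0]=10
step 3: P1: load  L2  ⟶  IE  (L2)  txn=BusRd  M[L2]=40
step 4: P1: load  L3  ⟶  IE  (L3)  txn=∅  M[L3]=60
step 5: P0: store L0 := 60  ⟶  MI  (L0)  txn=∅  M[L0]=10
step 6: P0: load  L1  ⟶  EI  (L1)  txn=BusRd  M[L1]=10
step 7: P0: store L3 := 69  ⟶  MI  (L3)  txn=BusRdX  M[L3]=60
step 8: P0: load  L3  ⟶  MI  (L3)  txn=∅  M[L3]=60
step 9: P0: load  L3  ⟶  MI  (L3)  txn=∅  M[L3]=60
step 10: P0: store L2 := 83  ⟶  MI  (L2)  txn=BusRdX  M[L2]=40
step 11: P0: load  L3  ⟶  MI  (L3)  txn=∅  M[L3]=60
step 12: P0: load  L2  ⟶  MI  (L2)  txn=∅  M[L2]=40
step 13: P0: load  L3  ⟶  MI  (L3)  txn=∅  M[L3]=60
step 14: P1: store L0 := 28  ⟶  IM  (L0)  txn=BusRdX+Flush  M[L0]=60
step 15: P0: store L2 := 95  ⟶  MI  (L2)  txn=∅  M[L2]=40
step 16: P1: load  L0  ⟶  IM  (L0)  txn=∅  M[L0]=60
step 17: P1: store L3 := 59  ⟶  IM  (L3)  txn=BusRdX+Flush  M[L3]=69
step 18: P0: load  L2  ⟶  MI  (L2)  txn=∅  M[L2]=40
step 19: P0: load  L0  ⟶  SO  (L0)  txn=BusRd  M[L0]=60
step 20: P0: load  L1  ⟶  EI  (L1)  txn=∅  M[L1]=10
step 21: P0: load  L1  ⟶  EI  (L1)  txn=∅  M[L1]=10
step 22: P1: load  L3  ⟶  IM  (L3)  txn=∅  M[L3]=69
step 23: P1: store L0 := 43  ⟶  IM  (L0)  txn=BusUpgr  M[L0]=60
step 24: P1: load  L0  ⟶  IM  (L0)  txn=∅  M[L0]=60
step 25: P1: load  L0  ⟶  IM  (L0)  txn=∅  M[L0]=60
step 26: P0: store L3 := 62  ⟶  MI  (L3)  txn=BusRdX+Flush  M[L3]=59
step 27: P0: store L3 := 99  ⟶  MI  (L3)  txn=∅  M[L3]=59
step 28: P1: store L3 := 78  ⟶  IM  (L3)  txn=BusRdX+Flush  M[L3]=99
step 29: P1: load  L2  ⟶  OS  (L2)  txn=BusRd  M[L2]=40

bus = none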